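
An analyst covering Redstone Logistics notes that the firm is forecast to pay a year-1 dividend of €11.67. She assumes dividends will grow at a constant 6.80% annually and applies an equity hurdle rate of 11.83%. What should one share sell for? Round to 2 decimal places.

€232.01

Gordon growth model: P₀ = D₁/(r − g), with D₁ = 11.67 given directly.
P₀ = 11.6700 / (0.1183 − 0.068) = 11.6700 / 0.0503 = 232.0080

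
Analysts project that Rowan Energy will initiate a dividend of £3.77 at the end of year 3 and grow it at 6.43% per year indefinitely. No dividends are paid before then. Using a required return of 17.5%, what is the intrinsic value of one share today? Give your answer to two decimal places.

£24.67

Deferred-dividend DDM. At t=2 the remaining stream is a growing perpetuity with first payment D_3 = 3.77.
V_2 = D_3/(r−g) = 3.77/(0.175−0.0643) = 34.0560
P₀ = V_2/(1+r)^2 = 34.0560/(1+0.175)^2 = 24.6671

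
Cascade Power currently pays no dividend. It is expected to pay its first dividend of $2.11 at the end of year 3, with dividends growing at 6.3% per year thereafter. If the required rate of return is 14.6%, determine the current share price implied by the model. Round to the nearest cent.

$19.36

Deferred-dividend DDM. At t=2 the remaining stream is a growing perpetuity with first payment D_3 = 2.11.
V_2 = D_3/(r−g) = 2.11/(0.146−0.063) = 25.4217
P₀ = V_2/(1+r)^2 = 25.4217/(1+0.146)^2 = 19.3569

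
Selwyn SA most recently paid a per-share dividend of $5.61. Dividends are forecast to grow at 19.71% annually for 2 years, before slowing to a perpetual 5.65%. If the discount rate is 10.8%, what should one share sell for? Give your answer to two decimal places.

$146.95

Two-stage DDM. Project D₁…D_2 at 0.1971, terminal growth 0.0565, discount at r = 0.108.
D_1 = 6.7157
D_2 = 8.0394
Terminal value at t=2: TV = D_3/(r−g) = 8.4936/(0.108−0.0565) = 164.9248
P₀ = 6.7157/(1+0.108)^1 + 8.0394/(1+0.108)^2 + 164.9248/(1+0.108)^2 = 146.9500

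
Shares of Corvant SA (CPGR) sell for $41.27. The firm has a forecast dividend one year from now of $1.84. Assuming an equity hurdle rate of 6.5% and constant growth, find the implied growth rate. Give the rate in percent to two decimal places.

From P₀ = D₁/(r − g), the implied growth is g = r − D₁/P₀.
g = 0.065 − 1.84/41.27 = 0.065 − 0.04458 = 0.02042

2.04%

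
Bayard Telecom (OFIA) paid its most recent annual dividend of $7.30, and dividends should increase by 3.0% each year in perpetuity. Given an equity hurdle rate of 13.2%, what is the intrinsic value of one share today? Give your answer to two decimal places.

Gordon growth model: P₀ = D₁/(r − g). D₁ = 7.30 × (1 + 0.03) = 7.5190.
P₀ = 7.5190 / (0.132 − 0.03) = 7.5190 / 0.102 = 73.7157

$73.72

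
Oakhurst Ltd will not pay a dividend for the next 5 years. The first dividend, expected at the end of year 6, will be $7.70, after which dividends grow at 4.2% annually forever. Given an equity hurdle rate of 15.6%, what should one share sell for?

Deferred-dividend DDM. At t=5 the remaining stream is a growing perpetuity with first payment D_6 = 7.70.
V_5 = D_6/(r−g) = 7.70/(0.156−0.042) = 67.5439
P₀ = V_5/(1+r)^5 = 67.5439/(1+0.156)^5 = 32.7188

$32.72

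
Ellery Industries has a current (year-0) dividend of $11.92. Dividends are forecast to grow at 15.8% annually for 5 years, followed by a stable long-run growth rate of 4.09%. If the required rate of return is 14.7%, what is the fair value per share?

$183.99

Two-stage DDM. Project D₁…D_5 at 0.158, terminal growth 0.0409, discount at r = 0.147.
D_1 = 13.8034
D_2 = 15.9843
D_3 = 18.5098
D_4 = 21.4344
D_5 = 24.8210
Terminal value at t=5: TV = D_6/(r−g) = 25.8362/(0.147−0.0409) = 243.5077
P₀ = 13.8034/(1+0.147)^1 + 15.9843/(1+0.147)^2 + 18.5098/(1+0.147)^3 + 21.4344/(1+0.147)^4 + 24.8210/(1+0.147)^5 + 243.5077/(1+0.147)^5 = 183.9947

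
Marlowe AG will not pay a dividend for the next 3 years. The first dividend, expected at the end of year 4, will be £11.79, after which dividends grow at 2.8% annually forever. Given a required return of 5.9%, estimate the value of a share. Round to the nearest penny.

Deferred-dividend DDM. At t=3 the remaining stream is a growing perpetuity with first payment D_4 = 11.79.
V_3 = D_4/(r−g) = 11.79/(0.059−0.028) = 380.3226
P₀ = V_3/(1+r)^3 = 380.3226/(1+0.059)^3 = 320.2316

£320.23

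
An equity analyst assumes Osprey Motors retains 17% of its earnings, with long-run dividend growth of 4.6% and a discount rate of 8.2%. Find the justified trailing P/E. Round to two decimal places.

24.12

Payout ratio b = 1 − 0.17 = 0.83.
Justified trailing P/E = b(1+g)/(r−g) = 0.83×(1+0.046)/(0.082−0.046) = 24.1161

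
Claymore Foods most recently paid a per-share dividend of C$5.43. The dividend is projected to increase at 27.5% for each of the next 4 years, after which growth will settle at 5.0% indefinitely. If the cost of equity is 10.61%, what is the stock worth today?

C$210.80

Two-stage DDM. Project D₁…D_4 at 0.275, terminal growth 0.05, discount at r = 0.1061.
D_1 = 6.9232
D_2 = 8.8271
D_3 = 11.2546
D_4 = 14.3496
Terminal value at t=4: TV = D_5/(r−g) = 15.0671/(0.1061−0.05) = 268.5759
P₀ = 6.9232/(1+0.1061)^1 + 8.8271/(1+0.1061)^2 + 11.2546/(1+0.1061)^3 + 14.3496/(1+0.1061)^4 + 268.5759/(1+0.1061)^4 = 210.8049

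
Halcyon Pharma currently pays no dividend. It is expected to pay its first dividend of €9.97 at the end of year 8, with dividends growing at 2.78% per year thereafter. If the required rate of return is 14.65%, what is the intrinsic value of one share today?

€32.26

Deferred-dividend DDM. At t=7 the remaining stream is a growing perpetuity with first payment D_8 = 9.97.
V_7 = D_8/(r−g) = 9.97/(0.1465−0.0278) = 83.9933
P₀ = V_7/(1+r)^7 = 83.9933/(1+0.1465)^7 = 32.2572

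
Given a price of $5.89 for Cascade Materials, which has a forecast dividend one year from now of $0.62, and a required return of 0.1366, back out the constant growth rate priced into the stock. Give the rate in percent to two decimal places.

3.13%

From P₀ = D₁/(r − g), the implied growth is g = r − D₁/P₀.
g = 0.1366 − 0.62/5.89 = 0.1366 − 0.10526 = 0.03134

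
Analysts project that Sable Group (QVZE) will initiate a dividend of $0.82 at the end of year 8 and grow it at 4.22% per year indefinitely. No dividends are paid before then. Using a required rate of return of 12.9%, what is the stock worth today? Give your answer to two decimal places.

$4.04

Deferred-dividend DDM. At t=7 the remaining stream is a growing perpetuity with first payment D_8 = 0.82.
V_7 = D_8/(r−g) = 0.82/(0.129−0.0422) = 9.4470
P₀ = V_7/(1+r)^7 = 9.4470/(1+0.129)^7 = 4.0405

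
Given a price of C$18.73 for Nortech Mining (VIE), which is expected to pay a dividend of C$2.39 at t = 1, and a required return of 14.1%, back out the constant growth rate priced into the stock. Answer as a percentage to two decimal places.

1.34%

From P₀ = D₁/(r − g), the implied growth is g = r − D₁/P₀.
g = 0.141 − 2.39/18.73 = 0.141 − 0.12760 = 0.01340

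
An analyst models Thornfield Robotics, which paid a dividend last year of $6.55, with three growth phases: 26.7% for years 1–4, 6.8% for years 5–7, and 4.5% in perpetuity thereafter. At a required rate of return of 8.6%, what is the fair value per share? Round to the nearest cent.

Three-stage DDM. Project D₁…D_7; terminal Gordon value at t=7 with g = 0.045; discount at r = 0.086.
D_1 = 8.2988
D_2 = 10.5146
D_3 = 13.3221
D_4 = 16.8790
D_5 = 18.0268
D_6 = 19.2526
D_7 = 20.5618
TV_7 = 21.4871/(0.086−0.045) = 524.0756
P₀ = Σ Dₜ/(1+r)ᵗ + TV_7/(1+r)^7 = 368.4644

$368.46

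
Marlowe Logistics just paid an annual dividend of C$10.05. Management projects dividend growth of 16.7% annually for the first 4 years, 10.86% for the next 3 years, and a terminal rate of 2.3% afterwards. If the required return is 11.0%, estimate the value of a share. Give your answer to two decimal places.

Three-stage DDM. Project D₁…D_7; terminal Gordon value at t=7 with g = 0.023; discount at r = 0.11.
D_1 = 11.7284
D_2 = 13.6870
D_3 = 15.9727
D_4 = 18.6402
D_5 = 20.6645
D_6 = 22.9086
D_7 = 25.3965
TV_7 = 25.9806/(0.11−0.023) = 298.6280
P₀ = Σ Dₜ/(1+r)ᵗ + TV_7/(1+r)^7 = 226.2131

C$226.21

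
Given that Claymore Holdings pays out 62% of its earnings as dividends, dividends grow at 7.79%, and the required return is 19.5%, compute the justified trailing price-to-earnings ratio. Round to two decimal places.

5.71

Justified trailing P/E = b(1+g)/(r−g) = 0.62×(1+0.0779)/(0.195−0.0779) = 5.7071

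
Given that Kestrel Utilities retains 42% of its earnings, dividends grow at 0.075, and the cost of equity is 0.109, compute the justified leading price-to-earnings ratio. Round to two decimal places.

Payout ratio b = 1 − 0.42 = 0.58.
Justified leading P/E = b/(r−g) = 0.58/(0.109−0.075) = 17.0588

17.06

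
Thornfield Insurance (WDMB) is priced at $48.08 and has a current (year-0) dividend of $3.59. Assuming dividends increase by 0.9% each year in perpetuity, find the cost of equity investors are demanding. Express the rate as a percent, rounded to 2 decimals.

Rearranging the constant-growth DDM: r = D₁/P₀ + g.
D₁ = 3.59 × (1 + 0.009) = 3.6223.
r = 3.6223 / 48.08 + 0.009 = 0.07534 + 0.009 = 0.08434

8.43%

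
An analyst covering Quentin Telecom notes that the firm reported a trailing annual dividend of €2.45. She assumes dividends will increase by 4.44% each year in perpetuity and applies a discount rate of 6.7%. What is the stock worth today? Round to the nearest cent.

€113.22

Gordon growth model: P₀ = D₁/(r − g). D₁ = 2.45 × (1 + 0.0444) = 2.5588.
P₀ = 2.5588 / (0.067 − 0.0444) = 2.5588 / 0.0226 = 113.2204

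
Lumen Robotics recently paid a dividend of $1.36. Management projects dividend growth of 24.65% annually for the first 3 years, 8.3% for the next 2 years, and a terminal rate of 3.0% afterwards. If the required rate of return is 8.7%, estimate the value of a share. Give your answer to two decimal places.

$46.26

Three-stage DDM. Project D₁…D_5; terminal Gordon value at t=5 with g = 0.03; discount at r = 0.087.
D_1 = 1.6952
D_2 = 2.1131
D_3 = 2.6340
D_4 = 2.8526
D_5 = 3.0894
TV_5 = 3.1821/(0.087−0.03) = 55.8258
P₀ = Σ Dₜ/(1+r)ᵗ + TV_5/(1+r)^5 = 46.2642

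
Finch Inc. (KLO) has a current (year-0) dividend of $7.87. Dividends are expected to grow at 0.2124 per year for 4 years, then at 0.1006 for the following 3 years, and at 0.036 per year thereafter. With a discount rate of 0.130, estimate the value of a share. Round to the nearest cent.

Three-stage DDM. Project D₁…D_7; terminal Gordon value at t=7 with g = 0.036; discount at r = 0.13.
D_1 = 9.5416
D_2 = 11.5682
D_3 = 14.0253
D_4 = 17.0043
D_5 = 18.7149
D_6 = 20.5976
D_7 = 22.6698
TV_7 = 23.4859/(0.13−0.036) = 249.8497
P₀ = Σ Dₜ/(1+r)ᵗ + TV_7/(1+r)^7 = 173.5412

$173.54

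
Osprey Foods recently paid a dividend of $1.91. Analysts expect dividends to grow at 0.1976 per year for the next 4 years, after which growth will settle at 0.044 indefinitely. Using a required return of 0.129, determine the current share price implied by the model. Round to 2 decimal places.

$38.58

Two-stage DDM. Project D₁…D_4 at 0.1976, terminal growth 0.044, discount at r = 0.129.
D_1 = 2.2874
D_2 = 2.7394
D_3 = 3.2807
D_4 = 3.9290
Terminal value at t=4: TV = D_5/(r−g) = 4.1019/(0.129−0.044) = 48.2572
P₀ = 2.2874/(1+0.129)^1 + 2.7394/(1+0.129)^2 + 3.2807/(1+0.129)^3 + 3.9290/(1+0.129)^4 + 48.2572/(1+0.129)^4 = 38.5753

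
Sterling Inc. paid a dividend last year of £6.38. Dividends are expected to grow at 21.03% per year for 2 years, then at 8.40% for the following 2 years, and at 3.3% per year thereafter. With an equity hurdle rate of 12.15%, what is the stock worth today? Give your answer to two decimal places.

£109.47

Three-stage DDM. Project D₁…D_4; terminal Gordon value at t=4 with g = 0.033; discount at r = 0.1215.
D_1 = 7.7217
D_2 = 9.3456
D_3 = 10.1306
D_4 = 10.9816
TV_4 = 11.3440/(0.1215−0.033) = 128.1806
P₀ = Σ Dₜ/(1+r)ᵗ + TV_4/(1+r)^4 = 109.4653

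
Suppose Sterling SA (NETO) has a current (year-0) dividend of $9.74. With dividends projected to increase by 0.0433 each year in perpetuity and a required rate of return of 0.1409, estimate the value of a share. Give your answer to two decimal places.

Gordon growth model: P₀ = D₁/(r − g). D₁ = 9.74 × (1 + 0.0433) = 10.1617.
P₀ = 10.1617 / (0.1409 − 0.0433) = 10.1617 / 0.0976 = 104.1162

$104.12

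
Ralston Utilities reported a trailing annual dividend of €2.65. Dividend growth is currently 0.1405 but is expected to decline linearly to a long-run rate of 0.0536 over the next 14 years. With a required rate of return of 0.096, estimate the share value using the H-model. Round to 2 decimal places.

H-model: P₀ = D₀[(1+g_L) + H(g_S−g_L)]/(r−g_L), with H = 14/2 = 7.
P₀ = 2.65 × [(1+0.0536) + 7×(0.1405−0.0536)] / (0.096−0.0536)
   = 2.65 × 1.6619 / 0.0424 = 103.8688

€103.87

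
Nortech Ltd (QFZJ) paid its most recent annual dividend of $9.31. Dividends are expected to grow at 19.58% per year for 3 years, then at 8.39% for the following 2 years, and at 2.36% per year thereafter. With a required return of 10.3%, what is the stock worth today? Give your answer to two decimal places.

Three-stage DDM. Project D₁…D_5; terminal Gordon value at t=5 with g = 0.0236; discount at r = 0.103.
D_1 = 11.1329
D_2 = 13.3127
D_3 = 15.9193
D_4 = 17.2550
D_5 = 18.7027
TV_5 = 19.1441/(0.103−0.0236) = 241.1091
P₀ = Σ Dₜ/(1+r)ᵗ + TV_5/(1+r)^5 = 203.6973

$203.70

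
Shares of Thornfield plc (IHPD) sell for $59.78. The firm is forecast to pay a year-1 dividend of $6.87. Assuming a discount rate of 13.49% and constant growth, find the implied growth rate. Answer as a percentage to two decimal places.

2.00%

From P₀ = D₁/(r − g), the implied growth is g = r − D₁/P₀.
g = 0.1349 − 6.87/59.78 = 0.1349 − 0.11492 = 0.01998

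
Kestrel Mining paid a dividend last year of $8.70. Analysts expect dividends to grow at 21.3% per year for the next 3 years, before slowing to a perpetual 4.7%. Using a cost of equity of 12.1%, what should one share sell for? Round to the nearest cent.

$186.58

Two-stage DDM. Project D₁…D_3 at 0.213, terminal growth 0.047, discount at r = 0.121.
D_1 = 10.5531
D_2 = 12.8009
D_3 = 15.5275
Terminal value at t=3: TV = D_4/(r−g) = 16.2573/(0.121−0.047) = 219.6932
P₀ = 10.5531/(1+0.121)^1 + 12.8009/(1+0.121)^2 + 15.5275/(1+0.121)^3 + 219.6932/(1+0.121)^3 = 186.5784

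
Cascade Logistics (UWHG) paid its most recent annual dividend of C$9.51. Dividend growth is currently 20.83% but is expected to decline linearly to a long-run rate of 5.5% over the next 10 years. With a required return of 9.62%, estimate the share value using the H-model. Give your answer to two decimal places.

C$420.45

H-model: P₀ = D₀[(1+g_L) + H(g_S−g_L)]/(r−g_L), with H = 10/2 = 5.
P₀ = 9.51 × [(1+0.055) + 5×(0.2083−0.055)] / (0.0962−0.055)
   = 9.51 × 1.8215 / 0.0412 = 420.4482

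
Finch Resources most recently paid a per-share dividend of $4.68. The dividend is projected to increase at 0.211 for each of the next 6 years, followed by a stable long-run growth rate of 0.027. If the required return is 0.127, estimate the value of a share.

Two-stage DDM. Project D₁…D_6 at 0.211, terminal growth 0.027, discount at r = 0.127.
D_1 = 5.6675
D_2 = 6.8633
D_3 = 8.3115
D_4 = 10.0652
D_5 = 12.1890
D_6 = 14.7608
Terminal value at t=6: TV = D_7/(r−g) = 15.1594/(0.127−0.027) = 151.5937
P₀ = 5.6675/(1+0.127)^1 + 6.8633/(1+0.127)^2 + 8.3115/(1+0.127)^3 + 10.0652/(1+0.127)^4 + 12.1890/(1+0.127)^5 + 14.7608/(1+0.127)^6 + 151.5937/(1+0.127)^6 = 110.3701

$110.37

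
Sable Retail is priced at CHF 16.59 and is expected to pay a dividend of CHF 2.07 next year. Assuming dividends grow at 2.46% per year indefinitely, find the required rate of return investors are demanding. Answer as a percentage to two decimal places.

Rearranging the constant-growth DDM: r = D₁/P₀ + g.
r = 2.0700 / 16.59 + 0.0246 = 0.12477 + 0.0246 = 0.14937

14.94%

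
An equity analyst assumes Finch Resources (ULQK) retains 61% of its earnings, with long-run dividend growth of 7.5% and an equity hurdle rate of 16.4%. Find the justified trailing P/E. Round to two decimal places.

Payout ratio b = 1 − 0.61 = 0.39.
Justified trailing P/E = b(1+g)/(r−g) = 0.39×(1+0.075)/(0.164−0.075) = 4.7107

4.71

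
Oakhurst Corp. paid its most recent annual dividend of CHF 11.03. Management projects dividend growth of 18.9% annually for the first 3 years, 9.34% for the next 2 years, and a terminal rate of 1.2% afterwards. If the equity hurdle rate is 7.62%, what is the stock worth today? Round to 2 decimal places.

CHF 313.01

Three-stage DDM. Project D₁…D_5; terminal Gordon value at t=5 with g = 0.012; discount at r = 0.0762.
D_1 = 13.1147
D_2 = 15.5933
D_3 = 18.5405
D_4 = 20.2722
D_5 = 22.1656
TV_5 = 22.4316/(0.0762−0.012) = 349.4014
P₀ = Σ Dₜ/(1+r)ᵗ + TV_5/(1+r)^5 = 313.0146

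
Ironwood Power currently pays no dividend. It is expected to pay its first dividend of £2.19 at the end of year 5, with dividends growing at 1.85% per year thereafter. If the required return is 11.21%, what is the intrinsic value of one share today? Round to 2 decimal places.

Deferred-dividend DDM. At t=4 the remaining stream is a growing perpetuity with first payment D_5 = 2.19.
V_4 = D_5/(r−g) = 2.19/(0.1121−0.0185) = 23.3974
P₀ = V_4/(1+r)^4 = 23.3974/(1+0.1121)^4 = 15.2965

£15.30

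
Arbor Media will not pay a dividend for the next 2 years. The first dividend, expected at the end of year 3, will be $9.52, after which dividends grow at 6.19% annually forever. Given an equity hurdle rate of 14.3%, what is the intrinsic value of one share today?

Deferred-dividend DDM. At t=2 the remaining stream is a growing perpetuity with first payment D_3 = 9.52.
V_2 = D_3/(r−g) = 9.52/(0.143−0.0619) = 117.3859
P₀ = V_2/(1+r)^2 = 117.3859/(1+0.143)^2 = 89.8511

$89.85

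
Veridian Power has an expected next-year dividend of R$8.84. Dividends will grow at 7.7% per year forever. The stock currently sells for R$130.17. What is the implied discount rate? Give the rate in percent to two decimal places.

14.49%

Rearranging the constant-growth DDM: r = D₁/P₀ + g.
r = 8.8400 / 130.17 + 0.077 = 0.06791 + 0.077 = 0.14491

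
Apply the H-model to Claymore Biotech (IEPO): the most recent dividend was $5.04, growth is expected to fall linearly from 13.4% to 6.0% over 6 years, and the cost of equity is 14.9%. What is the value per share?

$72.60

H-model: P₀ = D₀[(1+g_L) + H(g_S−g_L)]/(r−g_L), with H = 6/2 = 3.
P₀ = 5.04 × [(1+0.06) + 3×(0.134−0.06)] / (0.149−0.06)
   = 5.04 × 1.2820 / 0.089 = 72.5987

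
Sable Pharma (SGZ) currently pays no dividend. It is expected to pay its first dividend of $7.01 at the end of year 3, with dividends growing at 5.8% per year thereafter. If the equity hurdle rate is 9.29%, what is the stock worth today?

Deferred-dividend DDM. At t=2 the remaining stream is a growing perpetuity with first payment D_3 = 7.01.
V_2 = D_3/(r−g) = 7.01/(0.0929−0.058) = 200.8596
P₀ = V_2/(1+r)^2 = 200.8596/(1+0.0929)^2 = 168.1635

$168.16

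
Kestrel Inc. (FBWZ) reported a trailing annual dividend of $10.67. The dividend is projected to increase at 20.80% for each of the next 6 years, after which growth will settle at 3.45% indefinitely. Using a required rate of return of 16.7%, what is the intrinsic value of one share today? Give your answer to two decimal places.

$174.85

Two-stage DDM. Project D₁…D_6 at 0.208, terminal growth 0.0345, discount at r = 0.167.
D_1 = 12.8894
D_2 = 15.5703
D_3 = 18.8090
D_4 = 22.7212
D_5 = 27.4473
D_6 = 33.1563
Terminal value at t=6: TV = D_7/(r−g) = 34.3002/(0.167−0.0345) = 258.8694
P₀ = 12.8894/(1+0.167)^1 + 15.5703/(1+0.167)^2 + 18.8090/(1+0.167)^3 + 22.7212/(1+0.167)^4 + 27.4473/(1+0.167)^5 + 33.1563/(1+0.167)^6 + 258.8694/(1+0.167)^6 = 174.8536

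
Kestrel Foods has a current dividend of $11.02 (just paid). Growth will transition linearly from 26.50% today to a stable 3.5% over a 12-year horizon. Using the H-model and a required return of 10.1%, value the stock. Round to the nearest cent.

H-model: P₀ = D₀[(1+g_L) + H(g_S−g_L)]/(r−g_L), with H = 12/2 = 6.
P₀ = 11.02 × [(1+0.035) + 6×(0.265−0.035)] / (0.101−0.035)
   = 11.02 × 2.4150 / 0.066 = 403.2318

$403.23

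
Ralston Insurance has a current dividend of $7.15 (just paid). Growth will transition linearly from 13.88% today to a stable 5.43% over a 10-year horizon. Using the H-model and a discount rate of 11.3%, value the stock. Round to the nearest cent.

H-model: P₀ = D₀[(1+g_L) + H(g_S−g_L)]/(r−g_L), with H = 10/2 = 5.
P₀ = 7.15 × [(1+0.0543) + 5×(0.1388−0.0543)] / (0.113−0.0543)
   = 7.15 × 1.4768 / 0.0587 = 179.8828

$179.88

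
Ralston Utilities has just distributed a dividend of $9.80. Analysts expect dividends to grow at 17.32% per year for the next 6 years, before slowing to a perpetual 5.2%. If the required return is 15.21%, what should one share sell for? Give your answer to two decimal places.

Two-stage DDM. Project D₁…D_6 at 0.1732, terminal growth 0.052, discount at r = 0.1521.
D_1 = 11.4974
D_2 = 13.4887
D_3 = 15.8249
D_4 = 18.5658
D_5 = 21.7814
D_6 = 25.5540
Terminal value at t=6: TV = D_7/(r−g) = 26.8828/(0.1521−0.052) = 268.5592
P₀ = 11.4974/(1+0.1521)^1 + 13.4887/(1+0.1521)^2 + 15.8249/(1+0.1521)^3 + 18.5658/(1+0.1521)^4 + 21.7814/(1+0.1521)^5 + 25.5540/(1+0.1521)^6 + 268.5592/(1+0.1521)^6 = 177.5278

$177.53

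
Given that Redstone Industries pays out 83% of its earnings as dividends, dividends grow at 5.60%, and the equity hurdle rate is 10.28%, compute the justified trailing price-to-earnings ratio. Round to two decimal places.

18.73

Justified trailing P/E = b(1+g)/(r−g) = 0.83×(1+0.056)/(0.1028−0.056) = 18.7282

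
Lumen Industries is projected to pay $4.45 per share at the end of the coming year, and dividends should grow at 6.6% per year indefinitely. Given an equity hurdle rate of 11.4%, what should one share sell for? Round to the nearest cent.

Gordon growth model: P₀ = D₁/(r − g), with D₁ = 4.45 given directly.
P₀ = 4.4500 / (0.114 − 0.066) = 4.4500 / 0.048 = 92.7083

$92.71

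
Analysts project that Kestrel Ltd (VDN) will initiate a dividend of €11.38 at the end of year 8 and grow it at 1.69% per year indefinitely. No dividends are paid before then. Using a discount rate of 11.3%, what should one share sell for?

Deferred-dividend DDM. At t=7 the remaining stream is a growing perpetuity with first payment D_8 = 11.38.
V_7 = D_8/(r−g) = 11.38/(0.113−0.0169) = 118.4183
P₀ = V_7/(1+r)^7 = 118.4183/(1+0.113)^7 = 55.9697

€55.97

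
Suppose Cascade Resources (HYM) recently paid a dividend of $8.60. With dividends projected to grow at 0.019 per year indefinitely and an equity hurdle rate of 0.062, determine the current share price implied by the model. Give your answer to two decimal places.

Gordon growth model: P₀ = D₁/(r − g). D₁ = 8.60 × (1 + 0.019) = 8.7634.
P₀ = 8.7634 / (0.062 − 0.019) = 8.7634 / 0.043 = 203.8000

$203.80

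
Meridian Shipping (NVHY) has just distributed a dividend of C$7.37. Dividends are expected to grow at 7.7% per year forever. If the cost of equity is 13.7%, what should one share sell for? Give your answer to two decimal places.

Gordon growth model: P₀ = D₁/(r − g). D₁ = 7.37 × (1 + 0.077) = 7.9375.
P₀ = 7.9375 / (0.137 − 0.077) = 7.9375 / 0.06 = 132.2915

C$132.29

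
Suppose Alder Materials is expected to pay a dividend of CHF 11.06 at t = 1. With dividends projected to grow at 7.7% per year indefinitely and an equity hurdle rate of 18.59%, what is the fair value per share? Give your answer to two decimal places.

Gordon growth model: P₀ = D₁/(r − g), with D₁ = 11.06 given directly.
P₀ = 11.0600 / (0.1859 − 0.077) = 11.0600 / 0.1089 = 101.5611

CHF 101.56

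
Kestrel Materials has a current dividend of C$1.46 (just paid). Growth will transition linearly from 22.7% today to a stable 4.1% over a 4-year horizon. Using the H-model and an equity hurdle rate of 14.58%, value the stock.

H-model: P₀ = D₀[(1+g_L) + H(g_S−g_L)]/(r−g_L), with H = 4/2 = 2.
P₀ = 1.46 × [(1+0.041) + 2×(0.227−0.041)] / (0.1458−0.041)
   = 1.46 × 1.4130 / 0.1048 = 19.6849

C$19.68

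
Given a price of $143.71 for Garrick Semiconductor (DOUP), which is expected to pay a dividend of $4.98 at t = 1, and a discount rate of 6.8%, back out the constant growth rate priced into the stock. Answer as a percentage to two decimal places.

3.33%

From P₀ = D₁/(r − g), the implied growth is g = r − D₁/P₀.
g = 0.068 − 4.98/143.71 = 0.068 − 0.03465 = 0.03335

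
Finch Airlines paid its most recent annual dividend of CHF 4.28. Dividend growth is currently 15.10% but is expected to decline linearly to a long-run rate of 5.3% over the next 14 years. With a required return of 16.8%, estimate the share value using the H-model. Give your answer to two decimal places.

CHF 64.72

H-model: P₀ = D₀[(1+g_L) + H(g_S−g_L)]/(r−g_L), with H = 14/2 = 7.
P₀ = 4.28 × [(1+0.053) + 7×(0.151−0.053)] / (0.168−0.053)
   = 4.28 × 1.7390 / 0.115 = 64.7210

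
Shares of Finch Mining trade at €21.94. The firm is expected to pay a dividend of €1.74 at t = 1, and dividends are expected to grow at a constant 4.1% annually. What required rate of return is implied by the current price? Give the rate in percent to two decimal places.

Rearranging the constant-growth DDM: r = D₁/P₀ + g.
r = 1.7400 / 21.94 + 0.041 = 0.07931 + 0.041 = 0.12031

12.03%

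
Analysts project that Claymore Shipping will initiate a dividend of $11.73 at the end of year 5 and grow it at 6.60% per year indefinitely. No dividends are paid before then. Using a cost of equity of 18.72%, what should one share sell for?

Deferred-dividend DDM. At t=4 the remaining stream is a growing perpetuity with first payment D_5 = 11.73.
V_4 = D_5/(r−g) = 11.73/(0.1872−0.066) = 96.7822
P₀ = V_4/(1+r)^4 = 96.7822/(1+0.1872)^4 = 48.7192

$48.72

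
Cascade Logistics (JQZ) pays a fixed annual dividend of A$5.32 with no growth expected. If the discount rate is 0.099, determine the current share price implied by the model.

Zero-growth DDM (perpetuity): P₀ = D/r = 5.32 / 0.099 = 53.7374

A$53.74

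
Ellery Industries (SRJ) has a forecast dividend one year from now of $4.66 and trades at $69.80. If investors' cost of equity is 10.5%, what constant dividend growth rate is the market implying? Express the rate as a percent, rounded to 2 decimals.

From P₀ = D₁/(r − g), the implied growth is g = r − D₁/P₀.
g = 0.105 − 4.66/69.80 = 0.105 − 0.06676 = 0.03824

3.82%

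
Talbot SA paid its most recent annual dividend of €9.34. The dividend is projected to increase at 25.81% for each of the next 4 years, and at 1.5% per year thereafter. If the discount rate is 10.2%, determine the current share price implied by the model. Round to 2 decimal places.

€237.71

Two-stage DDM. Project D₁…D_4 at 0.2581, terminal growth 0.015, discount at r = 0.102.
D_1 = 11.7507
D_2 = 14.7835
D_3 = 18.5991
D_4 = 23.3996
Terminal value at t=4: TV = D_5/(r−g) = 23.7505/(0.102−0.015) = 272.9948
P₀ = 11.7507/(1+0.102)^1 + 14.7835/(1+0.102)^2 + 18.5991/(1+0.102)^3 + 23.3996/(1+0.102)^4 + 272.9948/(1+0.102)^4 = 237.7100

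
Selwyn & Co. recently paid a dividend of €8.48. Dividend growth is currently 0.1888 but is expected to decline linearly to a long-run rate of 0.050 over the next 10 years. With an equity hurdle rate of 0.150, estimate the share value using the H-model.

H-model: P₀ = D₀[(1+g_L) + H(g_S−g_L)]/(r−g_L), with H = 10/2 = 5.
P₀ = 8.48 × [(1+0.05) + 5×(0.1888−0.05)] / (0.15−0.05)
   = 8.48 × 1.7440 / 0.1 = 147.8912

€147.89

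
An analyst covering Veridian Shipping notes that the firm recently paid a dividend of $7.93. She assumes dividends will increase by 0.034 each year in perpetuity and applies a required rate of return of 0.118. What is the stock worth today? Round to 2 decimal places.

$97.61

Gordon growth model: P₀ = D₁/(r − g). D₁ = 7.93 × (1 + 0.034) = 8.1996.
P₀ = 8.1996 / (0.118 − 0.034) = 8.1996 / 0.084 = 97.6145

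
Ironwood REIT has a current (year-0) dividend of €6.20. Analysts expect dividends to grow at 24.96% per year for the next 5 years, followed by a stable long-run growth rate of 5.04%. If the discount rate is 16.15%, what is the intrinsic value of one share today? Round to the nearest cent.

€123.30

Two-stage DDM. Project D₁…D_5 at 0.2496, terminal growth 0.0504, discount at r = 0.1615.
D_1 = 7.7475
D_2 = 9.6813
D_3 = 12.0978
D_4 = 15.1174
D_5 = 18.8906
Terminal value at t=5: TV = D_6/(r−g) = 19.8427/(0.1615−0.0504) = 178.6025
P₀ = 7.7475/(1+0.1615)^1 + 9.6813/(1+0.1615)^2 + 12.0978/(1+0.1615)^3 + 15.1174/(1+0.1615)^4 + 18.8906/(1+0.1615)^5 + 178.6025/(1+0.1615)^5 = 123.2966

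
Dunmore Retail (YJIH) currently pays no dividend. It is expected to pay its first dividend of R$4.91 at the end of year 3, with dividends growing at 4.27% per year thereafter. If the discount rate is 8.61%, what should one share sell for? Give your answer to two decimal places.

Deferred-dividend DDM. At t=2 the remaining stream is a growing perpetuity with first payment D_3 = 4.91.
V_2 = D_3/(r−g) = 4.91/(0.0861−0.0427) = 113.1336
P₀ = V_2/(1+r)^2 = 113.1336/(1+0.0861)^2 = 95.9074

R$95.91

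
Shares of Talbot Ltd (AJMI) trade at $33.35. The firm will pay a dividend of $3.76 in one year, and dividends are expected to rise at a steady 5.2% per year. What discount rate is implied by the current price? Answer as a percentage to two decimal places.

Rearranging the constant-growth DDM: r = D₁/P₀ + g.
r = 3.7600 / 33.35 + 0.052 = 0.11274 + 0.052 = 0.16474

16.47%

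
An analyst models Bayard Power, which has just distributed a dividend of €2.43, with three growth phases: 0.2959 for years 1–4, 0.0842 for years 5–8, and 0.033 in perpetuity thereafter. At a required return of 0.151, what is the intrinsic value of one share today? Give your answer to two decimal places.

Three-stage DDM. Project D₁…D_8; terminal Gordon value at t=8 with g = 0.033; discount at r = 0.151.
D_1 = 3.1490
D_2 = 4.0808
D_3 = 5.2884
D_4 = 6.8532
D_5 = 7.4302
D_6 = 8.0558
D_7 = 8.7341
D_8 = 9.4696
TV_8 = 9.7821/(0.151−0.033) = 82.8988
P₀ = Σ Dₜ/(1+r)ᵗ + TV_8/(1+r)^8 = 53.5816

€53.58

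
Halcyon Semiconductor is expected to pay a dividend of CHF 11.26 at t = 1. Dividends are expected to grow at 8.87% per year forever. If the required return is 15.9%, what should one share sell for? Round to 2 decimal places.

CHF 160.17

Gordon growth model: P₀ = D₁/(r − g), with D₁ = 11.26 given directly.
P₀ = 11.2600 / (0.159 − 0.0887) = 11.2600 / 0.0703 = 160.1707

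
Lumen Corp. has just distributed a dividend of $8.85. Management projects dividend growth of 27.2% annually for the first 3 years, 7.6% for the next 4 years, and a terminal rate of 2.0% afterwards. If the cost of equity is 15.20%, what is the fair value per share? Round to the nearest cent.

$142.84

Three-stage DDM. Project D₁…D_7; terminal Gordon value at t=7 with g = 0.02; discount at r = 0.152.
D_1 = 11.2572
D_2 = 14.3192
D_3 = 18.2140
D_4 = 19.5982
D_5 = 21.0877
D_6 = 22.6904
D_7 = 24.4148
TV_7 = 24.9031/(0.152−0.02) = 188.6600
P₀ = Σ Dₜ/(1+r)ᵗ + TV_7/(1+r)^7 = 142.8390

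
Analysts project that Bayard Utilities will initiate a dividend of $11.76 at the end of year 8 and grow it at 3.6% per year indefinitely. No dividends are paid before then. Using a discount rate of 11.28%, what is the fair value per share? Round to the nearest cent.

Deferred-dividend DDM. At t=7 the remaining stream is a growing perpetuity with first payment D_8 = 11.76.
V_7 = D_8/(r−g) = 11.76/(0.1128−0.036) = 153.1250
P₀ = V_7/(1+r)^7 = 153.1250/(1+0.1128)^7 = 72.4647

$72.46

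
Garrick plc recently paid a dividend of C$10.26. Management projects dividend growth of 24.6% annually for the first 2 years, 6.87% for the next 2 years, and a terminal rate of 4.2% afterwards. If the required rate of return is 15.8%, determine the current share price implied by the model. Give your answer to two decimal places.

C$134.88

Three-stage DDM. Project D₁…D_4; terminal Gordon value at t=4 with g = 0.042; discount at r = 0.158.
D_1 = 12.7840
D_2 = 15.9288
D_3 = 17.0231
D_4 = 18.1926
TV_4 = 18.9567/(0.158−0.042) = 163.4198
P₀ = Σ Dₜ/(1+r)ᵗ + TV_4/(1+r)^4 = 134.8786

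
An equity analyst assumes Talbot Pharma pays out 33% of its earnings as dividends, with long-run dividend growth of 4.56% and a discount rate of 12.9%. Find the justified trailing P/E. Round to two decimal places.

4.14

Justified trailing P/E = b(1+g)/(r−g) = 0.33×(1+0.0456)/(0.129−0.0456) = 4.1373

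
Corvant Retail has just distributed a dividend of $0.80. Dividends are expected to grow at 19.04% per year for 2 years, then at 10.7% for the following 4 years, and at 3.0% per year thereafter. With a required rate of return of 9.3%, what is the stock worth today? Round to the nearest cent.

$22.06

Three-stage DDM. Project D₁…D_6; terminal Gordon value at t=6 with g = 0.03; discount at r = 0.093.
D_1 = 0.9523
D_2 = 1.1336
D_3 = 1.2549
D_4 = 1.3892
D_5 = 1.5379
D_6 = 1.7024
TV_6 = 1.7535/(0.093−0.03) = 27.8332
P₀ = Σ Dₜ/(1+r)ᵗ + TV_6/(1+r)^6 = 22.0636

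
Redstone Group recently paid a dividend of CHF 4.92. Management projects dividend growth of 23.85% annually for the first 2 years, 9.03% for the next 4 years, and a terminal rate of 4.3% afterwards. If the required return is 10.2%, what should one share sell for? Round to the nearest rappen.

CHF 141.21

Three-stage DDM. Project D₁…D_6; terminal Gordon value at t=6 with g = 0.043; discount at r = 0.102.
D_1 = 6.0934
D_2 = 7.5467
D_3 = 8.2282
D_4 = 8.9712
D_5 = 9.7813
D_6 = 10.6645
TV_6 = 11.1231/(0.102−0.043) = 188.5270
P₀ = Σ Dₜ/(1+r)ᵗ + TV_6/(1+r)^6 = 141.2132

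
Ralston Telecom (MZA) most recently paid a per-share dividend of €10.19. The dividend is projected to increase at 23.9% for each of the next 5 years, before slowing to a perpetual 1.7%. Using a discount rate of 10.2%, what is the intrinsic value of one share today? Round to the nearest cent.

€292.45

Two-stage DDM. Project D₁…D_5 at 0.239, terminal growth 0.017, discount at r = 0.102.
D_1 = 12.6254
D_2 = 15.6429
D_3 = 19.3815
D_4 = 24.0137
D_5 = 29.7530
Terminal value at t=5: TV = D_6/(r−g) = 30.2588/(0.102−0.017) = 355.9859
P₀ = 12.6254/(1+0.102)^1 + 15.6429/(1+0.102)^2 + 19.3815/(1+0.102)^3 + 24.0137/(1+0.102)^4 + 29.7530/(1+0.102)^5 + 355.9859/(1+0.102)^5 = 292.4513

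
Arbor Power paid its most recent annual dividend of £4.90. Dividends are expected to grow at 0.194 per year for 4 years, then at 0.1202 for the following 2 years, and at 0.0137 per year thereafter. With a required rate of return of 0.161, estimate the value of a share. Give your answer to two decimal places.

£66.54

Three-stage DDM. Project D₁…D_6; terminal Gordon value at t=6 with g = 0.0137; discount at r = 0.161.
D_1 = 5.8506
D_2 = 6.9856
D_3 = 8.3408
D_4 = 9.9589
D_5 = 11.1560
D_6 = 12.4970
TV_6 = 12.6682/(0.161−0.0137) = 86.0025
P₀ = Σ Dₜ/(1+r)ᵗ + TV_6/(1+r)^6 = 66.5415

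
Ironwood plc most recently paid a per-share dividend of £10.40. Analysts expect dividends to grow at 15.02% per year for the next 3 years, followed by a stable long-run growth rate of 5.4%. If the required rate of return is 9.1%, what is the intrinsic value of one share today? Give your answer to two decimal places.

Two-stage DDM. Project D₁…D_3 at 0.1502, terminal growth 0.054, discount at r = 0.091.
D_1 = 11.9621
D_2 = 13.7588
D_3 = 15.8254
Terminal value at t=3: TV = D_4/(r−g) = 16.6799/(0.091−0.054) = 450.8087
P₀ = 11.9621/(1+0.091)^1 + 13.7588/(1+0.091)^2 + 15.8254/(1+0.091)^3 + 450.8087/(1+0.091)^3 = 381.8608

£381.86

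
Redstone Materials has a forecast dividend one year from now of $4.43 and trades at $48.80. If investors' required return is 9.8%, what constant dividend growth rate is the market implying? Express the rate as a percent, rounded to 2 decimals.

From P₀ = D₁/(r − g), the implied growth is g = r − D₁/P₀.
g = 0.098 − 4.43/48.80 = 0.098 − 0.09078 = 0.00722

0.72%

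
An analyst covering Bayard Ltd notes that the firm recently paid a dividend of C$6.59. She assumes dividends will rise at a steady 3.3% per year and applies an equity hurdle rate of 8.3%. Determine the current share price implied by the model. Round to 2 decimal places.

C$136.15

Gordon growth model: P₀ = D₁/(r − g). D₁ = 6.59 × (1 + 0.033) = 6.8075.
P₀ = 6.8075 / (0.083 − 0.033) = 6.8075 / 0.05 = 136.1494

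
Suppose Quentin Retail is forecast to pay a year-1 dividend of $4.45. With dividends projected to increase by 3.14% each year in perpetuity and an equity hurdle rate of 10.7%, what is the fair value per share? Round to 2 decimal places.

Gordon growth model: P₀ = D₁/(r − g), with D₁ = 4.45 given directly.
P₀ = 4.4500 / (0.107 − 0.0314) = 4.4500 / 0.0756 = 58.8624

$58.86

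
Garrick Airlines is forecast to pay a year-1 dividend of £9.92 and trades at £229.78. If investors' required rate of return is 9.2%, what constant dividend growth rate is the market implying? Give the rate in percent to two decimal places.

From P₀ = D₁/(r − g), the implied growth is g = r − D₁/P₀.
g = 0.092 − 9.92/229.78 = 0.092 − 0.04317 = 0.04883

4.88%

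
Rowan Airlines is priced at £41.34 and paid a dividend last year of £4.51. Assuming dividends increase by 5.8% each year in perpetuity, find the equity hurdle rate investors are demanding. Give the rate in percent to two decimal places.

Rearranging the constant-growth DDM: r = D₁/P₀ + g.
D₁ = 4.51 × (1 + 0.058) = 4.7716.
r = 4.7716 / 41.34 + 0.058 = 0.11542 + 0.058 = 0.17342

17.34%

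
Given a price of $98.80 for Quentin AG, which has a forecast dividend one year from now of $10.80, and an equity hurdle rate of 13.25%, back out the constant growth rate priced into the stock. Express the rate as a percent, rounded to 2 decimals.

From P₀ = D₁/(r − g), the implied growth is g = r − D₁/P₀.
g = 0.1325 − 10.80/98.80 = 0.1325 − 0.10931 = 0.02319

2.32%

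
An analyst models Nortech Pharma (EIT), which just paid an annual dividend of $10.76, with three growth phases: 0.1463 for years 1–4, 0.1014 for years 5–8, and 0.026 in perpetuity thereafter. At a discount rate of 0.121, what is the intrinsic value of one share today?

Three-stage DDM. Project D₁…D_8; terminal Gordon value at t=8 with g = 0.026; discount at r = 0.121.
D_1 = 12.3342
D_2 = 14.1387
D_3 = 16.2072
D_4 = 18.5783
D_5 = 20.4621
D_6 = 22.5370
D_7 = 24.8222
D_8 = 27.3392
TV_8 = 28.0500/(0.121−0.026) = 295.2633
P₀ = Σ Dₜ/(1+r)ᵗ + TV_8/(1+r)^8 = 208.9651

$208.97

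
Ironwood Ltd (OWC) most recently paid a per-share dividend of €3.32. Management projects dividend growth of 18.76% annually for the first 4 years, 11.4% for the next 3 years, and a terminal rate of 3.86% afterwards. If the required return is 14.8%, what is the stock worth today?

Three-stage DDM. Project D₁…D_7; terminal Gordon value at t=7 with g = 0.0386; discount at r = 0.148.
D_1 = 3.9428
D_2 = 4.6825
D_3 = 5.5609
D_4 = 6.6042
D_5 = 7.3571
D_6 = 8.1958
D_7 = 9.1301
TV_7 = 9.4825/(0.148−0.0386) = 86.6773
P₀ = Σ Dₜ/(1+r)ᵗ + TV_7/(1+r)^7 = 58.1947

€58.19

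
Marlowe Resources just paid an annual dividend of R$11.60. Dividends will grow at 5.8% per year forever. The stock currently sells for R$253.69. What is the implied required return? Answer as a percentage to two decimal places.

Rearranging the constant-growth DDM: r = D₁/P₀ + g.
D₁ = 11.60 × (1 + 0.058) = 12.2728.
r = 12.2728 / 253.69 + 0.058 = 0.04838 + 0.058 = 0.10638

10.64%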